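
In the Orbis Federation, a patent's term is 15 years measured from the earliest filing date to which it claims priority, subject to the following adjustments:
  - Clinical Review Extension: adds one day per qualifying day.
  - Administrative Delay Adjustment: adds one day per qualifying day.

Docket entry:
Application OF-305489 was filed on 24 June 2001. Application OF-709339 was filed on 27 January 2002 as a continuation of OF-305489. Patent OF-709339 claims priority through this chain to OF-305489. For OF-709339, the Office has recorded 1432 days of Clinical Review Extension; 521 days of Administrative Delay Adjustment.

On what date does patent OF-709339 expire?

Earliest priority filing: 24 June 2001.
Base term: 24 June 2001 + 15 years → 24 June 2016.
Clinical Review Extension: +1432 days → 26 May 2020.
Administrative Delay Adjustment: +521 days → 29 October 2021.

2021-10-29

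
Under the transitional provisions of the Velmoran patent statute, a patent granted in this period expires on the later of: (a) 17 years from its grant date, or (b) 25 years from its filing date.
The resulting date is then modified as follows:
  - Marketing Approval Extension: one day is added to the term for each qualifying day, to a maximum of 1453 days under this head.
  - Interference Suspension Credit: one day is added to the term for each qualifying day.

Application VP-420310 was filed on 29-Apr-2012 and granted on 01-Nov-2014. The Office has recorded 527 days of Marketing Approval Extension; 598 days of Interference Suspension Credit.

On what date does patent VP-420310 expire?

(a) grant + 17 years → 1 November 2031.
(b) filing + 25 years → 29 April 2037.
Later of the two: 29 April 2037.
Marketing Approval Extension: 527 days (within the 1453-day cap) → +527 days → 8 October 2038.
Interference Suspension Credit: +598 days → 28 May 2040.

May 28, 2040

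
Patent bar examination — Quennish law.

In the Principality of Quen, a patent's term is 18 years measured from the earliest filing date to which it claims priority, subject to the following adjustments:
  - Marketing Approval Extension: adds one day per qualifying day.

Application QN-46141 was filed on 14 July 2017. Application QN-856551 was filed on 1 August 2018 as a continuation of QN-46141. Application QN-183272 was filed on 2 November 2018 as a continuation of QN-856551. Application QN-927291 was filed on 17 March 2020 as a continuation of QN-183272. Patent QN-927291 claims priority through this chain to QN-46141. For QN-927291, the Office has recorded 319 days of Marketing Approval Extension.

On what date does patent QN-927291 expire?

May 28, 2036

Earliest priority filing: 14 July 2017.
Base term: 14 July 2017 + 18 years → 14 July 2035.
Marketing Approval Extension: +319 days → 28 May 2036.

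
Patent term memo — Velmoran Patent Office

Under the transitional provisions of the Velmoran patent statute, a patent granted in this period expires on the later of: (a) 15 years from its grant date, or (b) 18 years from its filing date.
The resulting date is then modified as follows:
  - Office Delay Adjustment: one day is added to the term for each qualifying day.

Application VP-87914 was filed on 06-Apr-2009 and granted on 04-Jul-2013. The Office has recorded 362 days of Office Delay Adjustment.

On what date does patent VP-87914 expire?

(a) grant + 15 years → 4 July 2028.
(b) filing + 18 years → 6 April 2027.
Later of the two: 4 July 2028.
Office Delay Adjustment: +362 days → 1 July 2029.

2029-07-01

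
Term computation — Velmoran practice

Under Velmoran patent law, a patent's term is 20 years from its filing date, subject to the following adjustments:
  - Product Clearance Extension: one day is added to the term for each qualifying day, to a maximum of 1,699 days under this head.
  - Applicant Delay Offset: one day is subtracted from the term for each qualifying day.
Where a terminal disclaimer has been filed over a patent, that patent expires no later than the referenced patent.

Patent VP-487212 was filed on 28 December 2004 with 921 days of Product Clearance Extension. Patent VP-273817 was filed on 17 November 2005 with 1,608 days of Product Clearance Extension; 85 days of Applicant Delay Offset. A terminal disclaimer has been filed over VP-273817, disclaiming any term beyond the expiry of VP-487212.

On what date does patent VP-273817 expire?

2027-07-07

Natural term of VP-273817:
  Base: filing + 20 years → 17 November 2025.
  Product Clearance Extension: 1608 days (within the 1699-day cap) → +1608 days → 13 April 2030.
  Applicant Delay Offset: −85 days → 18 January 2030.
Expiry of referenced patent VP-487212:
  Base: filing + 20 years → 28 December 2024.
  Product Clearance Extension: 921 days (within the 1699-day cap) → +921 days → 7 July 2027.
Terminal disclaimer: VP-273817 expires on the earlier of 18 January 2030 and 7 July 2027.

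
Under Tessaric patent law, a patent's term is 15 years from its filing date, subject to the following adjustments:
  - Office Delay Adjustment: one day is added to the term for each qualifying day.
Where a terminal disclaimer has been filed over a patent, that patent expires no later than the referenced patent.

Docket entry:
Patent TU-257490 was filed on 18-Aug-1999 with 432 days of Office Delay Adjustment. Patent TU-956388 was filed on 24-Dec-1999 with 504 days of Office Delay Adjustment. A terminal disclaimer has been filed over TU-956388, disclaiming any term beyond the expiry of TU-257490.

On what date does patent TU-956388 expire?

Natural term of TU-956388:
  Base: filing + 15 years → 24 December 2014.
  Office Delay Adjustment: +504 days → 11 May 2016.
Expiry of referenced patent TU-257490:
  Base: filing + 15 years → 18 August 2014.
  Office Delay Adjustment: +432 days → 24 October 2015.
Terminal disclaimer: TU-956388 expires on the earlier of 11 May 2016 and 24 October 2015.

October 24, 2015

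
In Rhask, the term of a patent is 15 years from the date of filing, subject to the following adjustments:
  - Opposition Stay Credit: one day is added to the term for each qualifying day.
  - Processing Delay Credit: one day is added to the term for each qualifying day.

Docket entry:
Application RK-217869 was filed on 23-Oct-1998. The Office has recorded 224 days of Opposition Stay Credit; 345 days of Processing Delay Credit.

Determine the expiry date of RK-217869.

Base term: filing date + 15 years → 23 October 2013.
Opposition Stay Credit: +224 days → 4 June 2014.
Processing Delay Credit: +345 days → 15 May 2015.

May 15, 2015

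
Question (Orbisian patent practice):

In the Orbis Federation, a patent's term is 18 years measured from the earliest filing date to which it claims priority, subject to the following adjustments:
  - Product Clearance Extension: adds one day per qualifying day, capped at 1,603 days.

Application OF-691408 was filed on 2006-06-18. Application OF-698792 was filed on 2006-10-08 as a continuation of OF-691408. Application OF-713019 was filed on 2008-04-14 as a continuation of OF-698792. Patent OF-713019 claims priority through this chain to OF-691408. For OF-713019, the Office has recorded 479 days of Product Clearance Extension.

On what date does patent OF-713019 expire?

Earliest priority filing: 18 June 2006.
Base term: 18 June 2006 + 18 years → 18 June 2024.
Product Clearance Extension: 479 days (within the 1603-day cap) → +479 days → 10 October 2025.

2025-10-10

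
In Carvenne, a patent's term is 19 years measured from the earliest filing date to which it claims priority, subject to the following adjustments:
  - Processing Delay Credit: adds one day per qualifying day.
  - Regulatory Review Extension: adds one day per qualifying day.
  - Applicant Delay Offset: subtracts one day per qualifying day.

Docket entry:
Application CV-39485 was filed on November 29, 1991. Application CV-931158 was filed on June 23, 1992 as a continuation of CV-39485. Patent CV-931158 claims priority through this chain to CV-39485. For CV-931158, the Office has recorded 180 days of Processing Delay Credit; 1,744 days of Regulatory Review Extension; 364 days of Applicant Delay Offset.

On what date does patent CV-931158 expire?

Earliest priority filing: 29 November 1991.
Base term: 29 November 1991 + 19 years → 29 November 2010.
Processing Delay Credit: +180 days → 28 May 2011.
Regulatory Review Extension: +1744 days → 6 March 2016.
Applicant Delay Offset: −364 days → 8 March 2015.

March 8, 2015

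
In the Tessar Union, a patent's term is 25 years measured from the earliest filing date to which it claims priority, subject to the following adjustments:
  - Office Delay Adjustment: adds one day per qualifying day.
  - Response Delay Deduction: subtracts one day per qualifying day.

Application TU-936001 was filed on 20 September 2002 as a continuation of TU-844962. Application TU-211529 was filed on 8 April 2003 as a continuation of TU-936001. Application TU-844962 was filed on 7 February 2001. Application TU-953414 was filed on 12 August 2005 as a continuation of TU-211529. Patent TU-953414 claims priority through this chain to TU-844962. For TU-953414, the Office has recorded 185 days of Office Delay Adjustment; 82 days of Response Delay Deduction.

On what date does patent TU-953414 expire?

2026-05-21

Earliest priority filing: 7 February 2001.
Base term: 7 February 2001 + 25 years → 7 February 2026.
Office Delay Adjustment: +185 days → 11 August 2026.
Response Delay Deduction: −82 days → 21 May 2026.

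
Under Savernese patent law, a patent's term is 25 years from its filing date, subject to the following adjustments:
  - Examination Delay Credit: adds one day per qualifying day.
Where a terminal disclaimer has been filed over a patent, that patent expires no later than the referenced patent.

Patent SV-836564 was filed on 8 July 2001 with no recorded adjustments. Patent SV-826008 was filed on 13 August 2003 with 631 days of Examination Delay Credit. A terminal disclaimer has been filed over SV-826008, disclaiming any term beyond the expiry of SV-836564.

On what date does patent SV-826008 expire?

Natural term of SV-826008:
  Base: filing + 25 years → 13 August 2028.
  Examination Delay Credit: +631 days → 6 May 2030.
Expiry of referenced patent SV-836564:
  Base: filing + 25 years → 8 July 2026.
Terminal disclaimer: SV-826008 expires on the earlier of 6 May 2030 and 8 July 2026.

July 8, 2026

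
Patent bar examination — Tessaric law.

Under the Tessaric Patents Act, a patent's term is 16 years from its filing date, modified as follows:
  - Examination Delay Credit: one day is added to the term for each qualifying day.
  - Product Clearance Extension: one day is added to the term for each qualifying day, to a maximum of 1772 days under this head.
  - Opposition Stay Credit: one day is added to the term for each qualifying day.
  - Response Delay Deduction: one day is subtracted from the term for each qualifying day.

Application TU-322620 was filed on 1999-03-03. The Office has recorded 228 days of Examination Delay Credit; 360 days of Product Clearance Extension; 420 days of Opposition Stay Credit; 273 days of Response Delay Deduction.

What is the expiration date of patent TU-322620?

Base term: filing date + 16 years → 3 March 2015.
Examination Delay Credit: +228 days → 17 October 2015.
Product Clearance Extension: 360 days (within the 1772-day cap) → +360 days → 11 October 2016.
Opposition Stay Credit: +420 days → 5 December 2017.
Response Delay Deduction: −273 days → 7 March 2017.

2017-03-07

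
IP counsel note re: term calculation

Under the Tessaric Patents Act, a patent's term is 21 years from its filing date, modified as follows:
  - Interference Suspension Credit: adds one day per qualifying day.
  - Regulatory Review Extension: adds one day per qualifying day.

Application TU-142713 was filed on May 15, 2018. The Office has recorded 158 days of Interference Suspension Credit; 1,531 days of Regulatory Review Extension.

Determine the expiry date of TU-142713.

Base term: filing date + 21 years → 15 May 2039.
Interference Suspension Credit: +158 days → 20 October 2039.
Regulatory Review Extension: +1531 days → 29 December 2043.

2043-12-29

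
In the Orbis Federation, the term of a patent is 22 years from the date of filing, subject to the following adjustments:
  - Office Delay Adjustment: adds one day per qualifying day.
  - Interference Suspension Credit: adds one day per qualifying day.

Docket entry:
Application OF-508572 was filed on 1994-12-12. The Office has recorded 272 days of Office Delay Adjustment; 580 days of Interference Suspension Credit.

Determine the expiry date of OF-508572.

April 13, 2019

Base term: filing date + 22 years → 12 December 2016.
Office Delay Adjustment: +272 days → 10 September 2017.
Interference Suspension Credit: +580 days → 13 April 2019.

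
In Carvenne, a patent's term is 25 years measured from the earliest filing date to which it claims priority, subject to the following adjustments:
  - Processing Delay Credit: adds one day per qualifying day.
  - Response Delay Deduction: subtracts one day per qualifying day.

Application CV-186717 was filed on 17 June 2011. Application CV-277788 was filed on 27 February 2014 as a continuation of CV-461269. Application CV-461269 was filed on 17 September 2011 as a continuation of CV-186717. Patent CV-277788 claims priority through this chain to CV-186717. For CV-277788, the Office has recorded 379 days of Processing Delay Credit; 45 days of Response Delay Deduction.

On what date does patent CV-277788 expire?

Earliest priority filing: 17 June 2011.
Base term: 17 June 2011 + 25 years → 17 June 2036.
Processing Delay Credit: +379 days → 1 July 2037.
Response Delay Deduction: −45 days → 17 May 2037.

2037-05-17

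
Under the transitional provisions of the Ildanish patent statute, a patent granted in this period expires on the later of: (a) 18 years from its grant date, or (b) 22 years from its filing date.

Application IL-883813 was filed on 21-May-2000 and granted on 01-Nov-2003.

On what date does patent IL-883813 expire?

May 21, 2022

(a) grant + 18 years → 1 November 2021.
(b) filing + 22 years → 21 May 2022.
Later of the two: 21 May 2022.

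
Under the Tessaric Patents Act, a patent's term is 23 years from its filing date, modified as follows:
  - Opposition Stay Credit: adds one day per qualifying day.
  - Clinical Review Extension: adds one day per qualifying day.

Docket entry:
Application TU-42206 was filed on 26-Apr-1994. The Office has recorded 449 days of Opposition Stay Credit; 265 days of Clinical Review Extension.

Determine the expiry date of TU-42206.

April 10, 2019

Base term: filing date + 23 years → 26 April 2017.
Opposition Stay Credit: +449 days → 19 July 2018.
Clinical Review Extension: +265 days → 10 April 2019.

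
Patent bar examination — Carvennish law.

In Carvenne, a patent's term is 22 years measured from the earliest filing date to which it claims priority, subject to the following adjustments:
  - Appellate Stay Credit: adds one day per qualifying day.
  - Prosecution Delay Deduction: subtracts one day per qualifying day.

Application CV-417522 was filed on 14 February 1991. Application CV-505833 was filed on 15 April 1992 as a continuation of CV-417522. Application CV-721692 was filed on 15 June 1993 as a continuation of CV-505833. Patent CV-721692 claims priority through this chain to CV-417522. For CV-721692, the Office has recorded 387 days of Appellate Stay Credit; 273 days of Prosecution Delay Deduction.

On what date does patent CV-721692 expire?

Earliest priority filing: 14 February 1991.
Base term: 14 February 1991 + 22 years → 14 February 2013.
Appellate Stay Credit: +387 days → 8 March 2014.
Prosecution Delay Deduction: −273 days → 8 June 2013.

2013-06-08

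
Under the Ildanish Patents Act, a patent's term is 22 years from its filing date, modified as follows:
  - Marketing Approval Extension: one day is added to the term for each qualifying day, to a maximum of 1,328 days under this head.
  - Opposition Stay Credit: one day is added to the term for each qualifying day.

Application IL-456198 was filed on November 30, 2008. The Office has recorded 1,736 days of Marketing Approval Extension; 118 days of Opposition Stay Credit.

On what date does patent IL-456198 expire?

November 15, 2034

Base term: filing date + 22 years → 30 November 2030.
Marketing Approval Extension: 1736 days claimed exceeds the 1328-day cap, so +1328 days → 20 July 2034.
Opposition Stay Credit: +118 days → 15 November 2034.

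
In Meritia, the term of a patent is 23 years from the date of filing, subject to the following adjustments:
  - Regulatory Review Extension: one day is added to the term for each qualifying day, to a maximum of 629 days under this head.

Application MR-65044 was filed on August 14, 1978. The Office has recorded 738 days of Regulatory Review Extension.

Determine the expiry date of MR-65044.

2003-05-05

Base term: filing date + 23 years → 14 August 2001.
Regulatory Review Extension: 738 days claimed exceeds the 629-day cap, so +629 days → 5 May 2003.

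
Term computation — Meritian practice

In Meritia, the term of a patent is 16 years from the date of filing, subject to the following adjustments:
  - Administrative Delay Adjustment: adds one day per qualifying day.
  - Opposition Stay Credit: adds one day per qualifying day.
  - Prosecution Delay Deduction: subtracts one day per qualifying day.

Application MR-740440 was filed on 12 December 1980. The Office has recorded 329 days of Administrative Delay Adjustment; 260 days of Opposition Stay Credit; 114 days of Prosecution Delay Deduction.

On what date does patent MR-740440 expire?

1998-04-01

Base term: filing date + 16 years → 12 December 1996.
Administrative Delay Adjustment: +329 days → 6 November 1997.
Opposition Stay Credit: +260 days → 24 July 1998.
Prosecution Delay Deduction: −114 days → 1 April 1998.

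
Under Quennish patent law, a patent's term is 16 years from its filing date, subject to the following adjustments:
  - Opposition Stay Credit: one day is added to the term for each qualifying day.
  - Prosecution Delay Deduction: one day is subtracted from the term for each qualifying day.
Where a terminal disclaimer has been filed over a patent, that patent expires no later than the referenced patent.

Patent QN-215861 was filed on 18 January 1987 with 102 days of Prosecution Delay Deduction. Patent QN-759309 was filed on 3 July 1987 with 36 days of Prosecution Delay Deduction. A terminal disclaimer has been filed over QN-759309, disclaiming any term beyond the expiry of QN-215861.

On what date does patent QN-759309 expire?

2002-10-08

Natural term of QN-759309:
  Base: filing + 16 years → 3 July 2003.
  Prosecution Delay Deduction: −36 days → 28 May 2003.
Expiry of referenced patent QN-215861:
  Base: filing + 16 years → 18 January 2003.
  Prosecution Delay Deduction: −102 days → 8 October 2002.
Terminal disclaimer: QN-759309 expires on the earlier of 28 May 2003 and 8 October 2002.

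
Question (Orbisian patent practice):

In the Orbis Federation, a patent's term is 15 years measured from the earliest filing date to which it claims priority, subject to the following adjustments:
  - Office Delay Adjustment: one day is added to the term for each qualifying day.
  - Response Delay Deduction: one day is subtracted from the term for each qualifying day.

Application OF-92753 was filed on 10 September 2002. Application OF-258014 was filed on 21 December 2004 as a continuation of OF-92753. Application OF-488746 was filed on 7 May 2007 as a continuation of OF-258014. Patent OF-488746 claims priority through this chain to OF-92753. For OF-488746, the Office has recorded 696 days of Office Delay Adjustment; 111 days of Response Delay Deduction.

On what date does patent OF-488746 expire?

Earliest priority filing: 10 September 2002.
Base term: 10 September 2002 + 15 years → 10 September 2017.
Office Delay Adjustment: +696 days → 7 August 2019.
Response Delay Deduction: −111 days → 18 April 2019.

April 18, 2019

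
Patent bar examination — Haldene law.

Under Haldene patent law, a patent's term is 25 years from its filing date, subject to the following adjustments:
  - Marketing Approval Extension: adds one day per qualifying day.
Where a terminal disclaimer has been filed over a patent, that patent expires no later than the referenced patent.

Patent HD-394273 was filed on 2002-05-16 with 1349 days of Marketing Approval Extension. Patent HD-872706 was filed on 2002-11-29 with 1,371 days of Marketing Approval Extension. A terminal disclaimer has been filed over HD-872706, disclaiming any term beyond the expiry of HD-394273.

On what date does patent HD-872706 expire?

Natural term of HD-872706:
  Base: filing + 25 years → 29 November 2027.
  Marketing Approval Extension: +1371 days → 31 August 2031.
Expiry of referenced patent HD-394273:
  Base: filing + 25 years → 16 May 2027.
  Marketing Approval Extension: +1349 days → 24 January 2031.
Terminal disclaimer: HD-872706 expires on the earlier of 31 August 2031 and 24 January 2031.

2031-01-24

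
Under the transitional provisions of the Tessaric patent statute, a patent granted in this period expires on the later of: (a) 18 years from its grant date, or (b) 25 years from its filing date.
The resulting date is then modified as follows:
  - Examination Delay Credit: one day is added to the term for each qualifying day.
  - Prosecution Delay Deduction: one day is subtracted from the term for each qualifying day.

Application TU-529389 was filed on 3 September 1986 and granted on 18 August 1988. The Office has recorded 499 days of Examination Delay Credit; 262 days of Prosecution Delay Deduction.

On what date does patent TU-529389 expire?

(a) grant + 18 years → 18 August 2006.
(b) filing + 25 years → 3 September 2011.
Later of the two: 3 September 2011.
Examination Delay Credit: +499 days → 14 January 2013.
Prosecution Delay Deduction: −262 days → 27 April 2012.

2012-04-27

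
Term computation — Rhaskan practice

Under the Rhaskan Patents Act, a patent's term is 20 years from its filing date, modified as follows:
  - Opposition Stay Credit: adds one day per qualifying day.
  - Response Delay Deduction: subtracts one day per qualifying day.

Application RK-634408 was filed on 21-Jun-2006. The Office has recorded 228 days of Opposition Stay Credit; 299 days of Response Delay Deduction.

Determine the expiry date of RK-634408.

Base term: filing date + 20 years → 21 June 2026.
Opposition Stay Credit: +228 days → 4 February 2027.
Response Delay Deduction: −299 days → 11 April 2026.

2026-04-11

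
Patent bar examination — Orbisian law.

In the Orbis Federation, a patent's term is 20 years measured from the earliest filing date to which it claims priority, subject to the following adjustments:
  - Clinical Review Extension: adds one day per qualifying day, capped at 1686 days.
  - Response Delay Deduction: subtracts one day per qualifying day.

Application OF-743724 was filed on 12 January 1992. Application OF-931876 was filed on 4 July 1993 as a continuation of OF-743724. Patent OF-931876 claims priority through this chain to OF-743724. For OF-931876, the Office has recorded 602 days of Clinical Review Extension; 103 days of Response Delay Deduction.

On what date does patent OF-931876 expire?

Earliest priority filing: 12 January 1992.
Base term: 12 January 1992 + 20 years → 12 January 2012.
Clinical Review Extension: 602 days (within the 1686-day cap) → +602 days → 5 September 2013.
Response Delay Deduction: −103 days → 25 May 2013.

May 25, 2013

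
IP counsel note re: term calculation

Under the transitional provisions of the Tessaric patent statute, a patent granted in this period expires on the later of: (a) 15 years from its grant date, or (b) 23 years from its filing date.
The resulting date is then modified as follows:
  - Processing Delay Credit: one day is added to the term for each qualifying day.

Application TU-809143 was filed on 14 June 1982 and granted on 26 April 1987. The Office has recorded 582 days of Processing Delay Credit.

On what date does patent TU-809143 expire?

2007-01-17

(a) grant + 15 years → 26 April 2002.
(b) filing + 23 years → 14 June 2005.
Later of the two: 14 June 2005.
Processing Delay Credit: +582 days → 17 January 2007.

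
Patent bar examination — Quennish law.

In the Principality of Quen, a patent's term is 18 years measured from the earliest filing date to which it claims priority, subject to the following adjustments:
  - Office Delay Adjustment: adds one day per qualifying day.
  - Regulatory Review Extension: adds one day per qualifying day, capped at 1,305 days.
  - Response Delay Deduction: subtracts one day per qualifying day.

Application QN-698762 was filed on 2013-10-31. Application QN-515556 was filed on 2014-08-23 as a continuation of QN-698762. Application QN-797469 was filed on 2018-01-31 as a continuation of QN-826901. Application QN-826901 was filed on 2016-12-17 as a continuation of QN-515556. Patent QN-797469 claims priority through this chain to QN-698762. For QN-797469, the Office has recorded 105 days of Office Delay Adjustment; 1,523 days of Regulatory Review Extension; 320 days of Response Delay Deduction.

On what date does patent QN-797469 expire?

Earliest priority filing: 31 October 2013.
Base term: 31 October 2013 + 18 years → 31 October 2031.
Office Delay Adjustment: +105 days → 13 February 2032.
Regulatory Review Extension: 1523 days claimed exceeds the 1305-day cap, so +1305 days → 10 September 2035.
Response Delay Deduction: −320 days → 25 October 2034.

October 25, 2034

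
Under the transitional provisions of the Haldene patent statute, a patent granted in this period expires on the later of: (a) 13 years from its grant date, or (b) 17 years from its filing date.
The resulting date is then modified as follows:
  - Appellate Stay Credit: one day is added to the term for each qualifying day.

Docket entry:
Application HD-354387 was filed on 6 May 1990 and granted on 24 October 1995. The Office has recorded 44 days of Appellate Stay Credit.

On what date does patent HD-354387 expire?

December 7, 2008

(a) grant + 13 years → 24 October 2008.
(b) filing + 17 years → 6 May 2007.
Later of the two: 24 October 2008.
Appellate Stay Credit: +44 days → 7 December 2008.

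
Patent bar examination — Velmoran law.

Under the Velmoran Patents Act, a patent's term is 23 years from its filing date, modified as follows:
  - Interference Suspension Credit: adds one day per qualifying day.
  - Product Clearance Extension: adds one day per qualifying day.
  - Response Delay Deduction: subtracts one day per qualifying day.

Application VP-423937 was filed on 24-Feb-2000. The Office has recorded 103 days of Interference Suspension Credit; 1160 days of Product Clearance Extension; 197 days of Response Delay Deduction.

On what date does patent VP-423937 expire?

January 25, 2026

Base term: filing date + 23 years → 24 February 2023.
Interference Suspension Credit: +103 days → 7 June 2023.
Product Clearance Extension: +1160 days → 10 August 2026.
Response Delay Deduction: −197 days → 25 January 2026.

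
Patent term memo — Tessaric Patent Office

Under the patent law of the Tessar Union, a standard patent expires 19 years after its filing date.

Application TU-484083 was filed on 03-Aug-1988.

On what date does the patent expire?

Filing date + 19 years → 3 August 2007.

2007-08-03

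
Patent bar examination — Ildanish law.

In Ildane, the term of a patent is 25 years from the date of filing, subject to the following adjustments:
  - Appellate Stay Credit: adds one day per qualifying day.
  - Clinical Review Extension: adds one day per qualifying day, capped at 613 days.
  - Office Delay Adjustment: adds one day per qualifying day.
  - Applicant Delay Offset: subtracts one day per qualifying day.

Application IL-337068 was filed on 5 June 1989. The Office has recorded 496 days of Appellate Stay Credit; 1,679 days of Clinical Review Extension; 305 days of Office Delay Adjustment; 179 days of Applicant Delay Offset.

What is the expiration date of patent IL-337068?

October 22, 2017

Base term: filing date + 25 years → 5 June 2014.
Appellate Stay Credit: +496 days → 14 October 2015.
Clinical Review Extension: 1679 days claimed exceeds the 613-day cap, so +613 days → 18 June 2017.
Office Delay Adjustment: +305 days → 19 April 2018.
Applicant Delay Offset: −179 days → 22 October 2017.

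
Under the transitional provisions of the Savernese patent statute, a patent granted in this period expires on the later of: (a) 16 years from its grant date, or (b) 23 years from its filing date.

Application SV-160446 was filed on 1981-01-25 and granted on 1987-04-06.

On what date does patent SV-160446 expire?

(a) grant + 16 years → 6 April 2003.
(b) filing + 23 years → 25 January 2004.
Later of the two: 25 January 2004.

2004-01-25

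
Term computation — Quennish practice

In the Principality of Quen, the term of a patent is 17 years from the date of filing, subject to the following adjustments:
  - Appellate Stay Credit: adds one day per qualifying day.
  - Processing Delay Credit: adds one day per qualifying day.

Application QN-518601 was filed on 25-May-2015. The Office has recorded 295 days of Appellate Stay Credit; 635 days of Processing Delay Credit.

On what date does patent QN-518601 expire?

2034-12-11

Base term: filing date + 17 years → 25 May 2032.
Appellate Stay Credit: +295 days → 16 March 2033.
Processing Delay Credit: +635 days → 11 December 2034.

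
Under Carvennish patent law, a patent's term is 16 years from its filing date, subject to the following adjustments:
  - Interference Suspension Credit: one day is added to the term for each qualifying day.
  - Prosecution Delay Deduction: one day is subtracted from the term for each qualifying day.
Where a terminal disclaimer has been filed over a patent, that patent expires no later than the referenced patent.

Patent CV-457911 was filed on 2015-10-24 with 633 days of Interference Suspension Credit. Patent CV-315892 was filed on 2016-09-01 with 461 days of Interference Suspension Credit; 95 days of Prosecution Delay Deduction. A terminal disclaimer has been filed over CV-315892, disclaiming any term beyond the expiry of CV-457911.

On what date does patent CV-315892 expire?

2033-07-18

Natural term of CV-315892:
  Base: filing + 16 years → 1 September 2032.
  Interference Suspension Credit: +461 days → 6 December 2033.
  Prosecution Delay Deduction: −95 days → 2 September 2033.
Expiry of referenced patent CV-457911:
  Base: filing + 16 years → 24 October 2031.
  Interference Suspension Credit: +633 days → 18 July 2033.
Terminal disclaimer: CV-315892 expires on the earlier of 2 September 2033 and 18 July 2033.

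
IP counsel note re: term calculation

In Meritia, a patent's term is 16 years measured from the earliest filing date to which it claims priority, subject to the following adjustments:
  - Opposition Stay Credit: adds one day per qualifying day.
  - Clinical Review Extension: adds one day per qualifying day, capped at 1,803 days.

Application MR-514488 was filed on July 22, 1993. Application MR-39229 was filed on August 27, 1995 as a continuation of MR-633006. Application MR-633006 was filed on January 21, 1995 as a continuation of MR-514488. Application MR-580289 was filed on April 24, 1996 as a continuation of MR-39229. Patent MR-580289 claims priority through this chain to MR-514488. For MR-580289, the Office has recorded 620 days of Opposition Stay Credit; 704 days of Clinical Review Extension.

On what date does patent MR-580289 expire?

March 7, 2013

Earliest priority filing: 22 July 1993.
Base term: 22 July 1993 + 16 years → 22 July 2009.
Opposition Stay Credit: +620 days → 3 April 2011.
Clinical Review Extension: 704 days (within the 1803-day cap) → +704 days → 7 March 2013.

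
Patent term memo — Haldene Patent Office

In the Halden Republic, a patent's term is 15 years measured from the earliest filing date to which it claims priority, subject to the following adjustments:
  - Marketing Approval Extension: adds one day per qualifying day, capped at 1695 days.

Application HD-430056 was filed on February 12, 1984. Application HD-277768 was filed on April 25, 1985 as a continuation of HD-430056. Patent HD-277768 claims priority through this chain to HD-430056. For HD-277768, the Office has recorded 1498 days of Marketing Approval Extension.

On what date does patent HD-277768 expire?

Earliest priority filing: 12 February 1984.
Base term: 12 February 1984 + 15 years → 12 February 1999.
Marketing Approval Extension: 1498 days (within the 1695-day cap) → +1498 days → 21 March 2003.

March 21, 2003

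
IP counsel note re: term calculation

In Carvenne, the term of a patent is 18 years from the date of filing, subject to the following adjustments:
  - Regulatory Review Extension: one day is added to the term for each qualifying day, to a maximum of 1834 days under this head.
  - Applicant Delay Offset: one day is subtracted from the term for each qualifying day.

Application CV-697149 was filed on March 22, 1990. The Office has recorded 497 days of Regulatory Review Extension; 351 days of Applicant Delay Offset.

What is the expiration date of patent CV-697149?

2008-08-15

Base term: filing date + 18 years → 22 March 2008.
Regulatory Review Extension: 497 days (within the 1834-day cap) → +497 days → 1 August 2009.
Applicant Delay Offset: −351 days → 15 August 2008.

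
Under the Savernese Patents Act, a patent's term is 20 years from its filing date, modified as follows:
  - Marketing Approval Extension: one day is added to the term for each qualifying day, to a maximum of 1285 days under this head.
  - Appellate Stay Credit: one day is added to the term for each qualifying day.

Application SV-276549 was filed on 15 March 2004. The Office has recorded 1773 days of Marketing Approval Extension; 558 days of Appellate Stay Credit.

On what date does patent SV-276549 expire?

Base term: filing date + 20 years → 15 March 2024.
Marketing Approval Extension: 1773 days claimed exceeds the 1285-day cap, so +1285 days → 21 September 2027.
Appellate Stay Credit: +558 days → 1 April 2029.

2029-04-01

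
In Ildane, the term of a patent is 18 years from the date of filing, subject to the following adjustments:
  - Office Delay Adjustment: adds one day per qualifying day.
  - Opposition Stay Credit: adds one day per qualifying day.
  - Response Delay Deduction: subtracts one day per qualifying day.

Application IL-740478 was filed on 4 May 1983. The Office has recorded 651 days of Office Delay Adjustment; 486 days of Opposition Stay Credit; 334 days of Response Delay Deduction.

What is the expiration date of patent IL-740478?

Base term: filing date + 18 years → 4 May 2001.
Office Delay Adjustment: +651 days → 14 February 2003.
Opposition Stay Credit: +486 days → 14 June 2004.
Response Delay Deduction: −334 days → 16 July 2003.

July 16, 2003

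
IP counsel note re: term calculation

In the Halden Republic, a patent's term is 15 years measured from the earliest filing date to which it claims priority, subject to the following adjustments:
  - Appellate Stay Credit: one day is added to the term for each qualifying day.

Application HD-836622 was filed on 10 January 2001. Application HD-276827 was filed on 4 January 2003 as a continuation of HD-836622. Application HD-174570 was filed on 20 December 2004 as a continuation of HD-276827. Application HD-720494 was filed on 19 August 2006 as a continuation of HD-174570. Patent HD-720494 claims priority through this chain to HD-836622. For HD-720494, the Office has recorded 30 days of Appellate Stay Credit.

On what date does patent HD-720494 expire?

Earliest priority filing: 10 January 2001.
Base term: 10 January 2001 + 15 years → 10 January 2016.
Appellate Stay Credit: +30 days → 9 February 2016.

February 9, 2016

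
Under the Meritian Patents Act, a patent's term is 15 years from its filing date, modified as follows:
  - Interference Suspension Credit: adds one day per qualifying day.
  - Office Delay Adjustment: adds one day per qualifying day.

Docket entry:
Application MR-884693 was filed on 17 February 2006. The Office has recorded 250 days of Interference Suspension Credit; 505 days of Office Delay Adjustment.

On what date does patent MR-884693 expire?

Base term: filing date + 15 years → 17 February 2021.
Interference Suspension Credit: +250 days → 25 October 2021.
Office Delay Adjustment: +505 days → 14 March 2023.

March 14, 2023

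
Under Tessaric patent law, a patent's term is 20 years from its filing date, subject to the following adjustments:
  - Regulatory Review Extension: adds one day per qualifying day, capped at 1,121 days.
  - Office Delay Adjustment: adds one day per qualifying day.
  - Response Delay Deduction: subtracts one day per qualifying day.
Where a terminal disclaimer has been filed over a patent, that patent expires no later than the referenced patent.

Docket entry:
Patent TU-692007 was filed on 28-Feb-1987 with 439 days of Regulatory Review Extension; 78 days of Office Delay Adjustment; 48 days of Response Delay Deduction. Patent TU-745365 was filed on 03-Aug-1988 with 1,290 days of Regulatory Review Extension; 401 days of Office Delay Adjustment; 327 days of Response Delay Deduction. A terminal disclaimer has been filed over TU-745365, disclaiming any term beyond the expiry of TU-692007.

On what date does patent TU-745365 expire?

Natural term of TU-745365:
  Base: filing + 20 years → 3 August 2008.
  Regulatory Review Extension: 1290 days claimed exceeds the 1121-day cap, so +1121 days → 29 August 2011.
  Office Delay Adjustment: +401 days → 3 October 2012.
  Response Delay Deduction: −327 days → 11 November 2011.
Expiry of referenced patent TU-692007:
  Base: filing + 20 years → 28 February 2007.
  Regulatory Review Extension: 439 days (within the 1121-day cap) → +439 days → 12 May 2008.
  Office Delay Adjustment: +78 days → 29 July 2008.
  Response Delay Deduction: −48 days → 11 June 2008.
Terminal disclaimer: TU-745365 expires on the earlier of 11 November 2011 and 11 June 2008.

2008-06-11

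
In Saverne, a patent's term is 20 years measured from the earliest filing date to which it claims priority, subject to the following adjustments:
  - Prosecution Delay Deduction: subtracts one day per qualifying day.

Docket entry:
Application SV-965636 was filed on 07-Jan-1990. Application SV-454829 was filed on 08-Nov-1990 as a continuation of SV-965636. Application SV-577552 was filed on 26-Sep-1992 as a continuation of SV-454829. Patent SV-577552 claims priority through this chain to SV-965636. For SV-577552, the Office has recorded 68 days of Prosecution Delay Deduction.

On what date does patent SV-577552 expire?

Earliest priority filing: 7 January 1990.
Base term: 7 January 1990 + 20 years → 7 January 2010.
Prosecution Delay Deduction: −68 days → 31 October 2009.

October 31, 2009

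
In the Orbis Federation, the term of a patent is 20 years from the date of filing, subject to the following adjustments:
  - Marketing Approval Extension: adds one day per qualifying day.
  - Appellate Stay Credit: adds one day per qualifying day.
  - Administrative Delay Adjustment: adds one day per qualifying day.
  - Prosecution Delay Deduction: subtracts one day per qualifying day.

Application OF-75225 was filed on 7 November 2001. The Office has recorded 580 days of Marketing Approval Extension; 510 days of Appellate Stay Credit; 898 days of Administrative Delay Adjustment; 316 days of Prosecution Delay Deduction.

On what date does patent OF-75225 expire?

2026-06-06

Base term: filing date + 20 years → 7 November 2021.
Marketing Approval Extension: +580 days → 10 June 2023.
Appellate Stay Credit: +510 days → 1 November 2024.
Administrative Delay Adjustment: +898 days → 18 April 2027.
Prosecution Delay Deduction: −316 days → 6 June 2026.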